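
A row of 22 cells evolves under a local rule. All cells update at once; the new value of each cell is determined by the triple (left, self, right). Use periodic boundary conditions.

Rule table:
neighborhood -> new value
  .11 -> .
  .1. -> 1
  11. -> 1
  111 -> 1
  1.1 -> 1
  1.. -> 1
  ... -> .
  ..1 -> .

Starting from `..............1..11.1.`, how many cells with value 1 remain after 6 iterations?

6

iteration 1: ..............11..1111
iteration 2: 1..............11..111
iteration 3: 11..............11..11
iteration 4: 111..............11..1
iteration 5: 1111..............11..
iteration 6: .1111..............11.
count of 1: 6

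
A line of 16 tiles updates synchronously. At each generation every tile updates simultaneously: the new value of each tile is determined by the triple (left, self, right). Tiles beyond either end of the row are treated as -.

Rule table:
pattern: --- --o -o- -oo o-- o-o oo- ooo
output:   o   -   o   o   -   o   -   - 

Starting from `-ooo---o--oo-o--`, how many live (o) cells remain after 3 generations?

8

-o---o-o--o-oo-o
-o-o-ooo--ooo-oo
-ooooo----o--oo-
count of o: 8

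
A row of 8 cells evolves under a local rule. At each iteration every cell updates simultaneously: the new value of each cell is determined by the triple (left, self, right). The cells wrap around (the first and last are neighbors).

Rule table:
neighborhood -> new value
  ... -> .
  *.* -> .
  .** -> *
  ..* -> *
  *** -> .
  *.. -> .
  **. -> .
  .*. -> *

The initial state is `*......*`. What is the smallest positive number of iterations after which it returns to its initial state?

......**
.....**.
....**..
...**...
..**....
.**.....
**......
*......*

8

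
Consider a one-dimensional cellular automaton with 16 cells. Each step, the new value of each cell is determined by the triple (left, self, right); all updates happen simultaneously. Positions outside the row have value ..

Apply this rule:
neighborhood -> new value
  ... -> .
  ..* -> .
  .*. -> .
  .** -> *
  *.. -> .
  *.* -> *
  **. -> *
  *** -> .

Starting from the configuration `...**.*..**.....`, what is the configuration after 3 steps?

...***...**.....
...*.*...**.....
....*....**.....

....*....**.....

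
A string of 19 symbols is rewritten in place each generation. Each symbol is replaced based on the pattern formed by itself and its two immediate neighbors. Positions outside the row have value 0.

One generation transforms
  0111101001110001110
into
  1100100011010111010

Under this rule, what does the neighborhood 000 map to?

1

At position 13 the neighborhood is 000; the next row has 1 there.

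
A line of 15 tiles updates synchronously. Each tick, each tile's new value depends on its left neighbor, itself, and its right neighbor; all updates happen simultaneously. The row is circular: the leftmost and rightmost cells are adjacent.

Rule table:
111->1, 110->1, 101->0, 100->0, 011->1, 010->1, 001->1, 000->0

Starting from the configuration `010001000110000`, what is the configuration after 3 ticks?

110111011110011

110011001110000
110111011110001
110111011110011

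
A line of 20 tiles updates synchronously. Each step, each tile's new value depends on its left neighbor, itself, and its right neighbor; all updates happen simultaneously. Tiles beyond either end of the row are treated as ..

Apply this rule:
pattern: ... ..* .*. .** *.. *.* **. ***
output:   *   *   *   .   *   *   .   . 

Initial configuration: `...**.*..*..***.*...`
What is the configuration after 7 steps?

***..*******...*****

***..*******...*****
...**.......***.....
***..*******...*****  (repeats step 1; period 2)
step 7: ***..*******...*****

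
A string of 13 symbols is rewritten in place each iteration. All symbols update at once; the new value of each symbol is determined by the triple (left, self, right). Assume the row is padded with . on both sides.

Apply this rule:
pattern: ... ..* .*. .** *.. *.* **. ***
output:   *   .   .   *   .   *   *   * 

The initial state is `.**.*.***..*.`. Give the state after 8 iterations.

.***.****....
.********.***
.************
.************  (fixed point — unchanged through iteration 8)

.************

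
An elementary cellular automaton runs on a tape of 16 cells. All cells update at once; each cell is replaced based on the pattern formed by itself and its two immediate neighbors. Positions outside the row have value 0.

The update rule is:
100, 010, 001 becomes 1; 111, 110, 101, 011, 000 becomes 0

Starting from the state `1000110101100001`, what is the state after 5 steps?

step 1: 1101000100010011
step 2: 0001101110111100
step 3: 0010000000000010
step 4: 0111000000000111
step 5: 1000100000001000

1000100000001000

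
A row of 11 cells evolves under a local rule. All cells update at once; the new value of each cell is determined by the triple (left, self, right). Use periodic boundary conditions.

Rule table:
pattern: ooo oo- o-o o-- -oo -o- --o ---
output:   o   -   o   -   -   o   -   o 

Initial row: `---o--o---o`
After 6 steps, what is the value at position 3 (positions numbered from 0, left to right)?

-o-o--o-o-o
oooo--ooooo
ooo----oooo
oo--oo--ooo
o--------oo
--oooooo--o
position 3 holds o

o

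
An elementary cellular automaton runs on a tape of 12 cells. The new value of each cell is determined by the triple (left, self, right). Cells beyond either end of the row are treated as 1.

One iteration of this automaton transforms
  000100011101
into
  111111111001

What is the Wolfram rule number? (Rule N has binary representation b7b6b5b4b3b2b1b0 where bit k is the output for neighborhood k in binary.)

position 8: 111 → 1  (bit 7 = 1)
position 9: 110 → 0  (bit 6 = 0)
position 10: 101 → 0  (bit 5 = 0)
position 0: 100 → 1  (bit 4 = 1)
position 7: 011 → 1  (bit 3 = 1)
position 3: 010 → 1  (bit 2 = 1)
position 2: 001 → 1  (bit 1 = 1)
position 1: 000 → 1  (bit 0 = 1)
bits b7..b0 = 10011111 = 159

159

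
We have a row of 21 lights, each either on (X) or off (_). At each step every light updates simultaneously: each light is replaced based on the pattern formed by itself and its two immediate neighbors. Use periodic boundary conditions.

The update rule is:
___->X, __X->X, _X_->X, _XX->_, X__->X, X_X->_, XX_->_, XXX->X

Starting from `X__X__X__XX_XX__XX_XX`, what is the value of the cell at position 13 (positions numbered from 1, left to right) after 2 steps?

_XXXXXXXX_____XX____X
__XXXXXX_XXXXX__XXXXX
position 13 holds X

X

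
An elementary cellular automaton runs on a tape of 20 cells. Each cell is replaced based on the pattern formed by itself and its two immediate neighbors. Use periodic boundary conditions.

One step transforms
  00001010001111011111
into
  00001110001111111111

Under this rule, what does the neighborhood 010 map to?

At position 4 the neighborhood is 010; the next row has 1 there.

1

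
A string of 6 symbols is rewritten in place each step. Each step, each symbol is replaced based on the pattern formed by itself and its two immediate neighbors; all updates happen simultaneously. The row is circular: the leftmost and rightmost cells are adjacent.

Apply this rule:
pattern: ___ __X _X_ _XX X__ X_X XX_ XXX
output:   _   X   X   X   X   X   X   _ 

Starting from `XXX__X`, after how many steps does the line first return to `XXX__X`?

__XXXX
XXX__X

2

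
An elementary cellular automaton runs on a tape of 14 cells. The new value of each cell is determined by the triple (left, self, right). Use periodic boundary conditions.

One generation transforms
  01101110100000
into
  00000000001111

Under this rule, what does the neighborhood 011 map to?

At position 1 the neighborhood is 011; the next row has 0 there.

0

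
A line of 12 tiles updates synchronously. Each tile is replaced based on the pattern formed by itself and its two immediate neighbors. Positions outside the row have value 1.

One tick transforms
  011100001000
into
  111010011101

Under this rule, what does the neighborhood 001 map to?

At position 7 the neighborhood is 001; the next row has 1 there.

1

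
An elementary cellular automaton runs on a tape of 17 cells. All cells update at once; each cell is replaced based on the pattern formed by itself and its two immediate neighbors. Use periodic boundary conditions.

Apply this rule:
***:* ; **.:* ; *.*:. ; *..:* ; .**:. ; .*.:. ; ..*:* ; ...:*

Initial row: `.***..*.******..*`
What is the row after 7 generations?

..****...*******.
**.******.*******
**..*****..******
****.******.*****
****..*****..****
******.******.***
******..*****..**

******..*****..**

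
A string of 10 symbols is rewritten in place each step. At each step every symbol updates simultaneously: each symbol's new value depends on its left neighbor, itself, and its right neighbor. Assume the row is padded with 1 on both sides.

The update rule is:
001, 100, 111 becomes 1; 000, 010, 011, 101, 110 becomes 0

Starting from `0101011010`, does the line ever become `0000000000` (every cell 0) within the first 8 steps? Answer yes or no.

0000000000
all cells are 0 at step 1

yes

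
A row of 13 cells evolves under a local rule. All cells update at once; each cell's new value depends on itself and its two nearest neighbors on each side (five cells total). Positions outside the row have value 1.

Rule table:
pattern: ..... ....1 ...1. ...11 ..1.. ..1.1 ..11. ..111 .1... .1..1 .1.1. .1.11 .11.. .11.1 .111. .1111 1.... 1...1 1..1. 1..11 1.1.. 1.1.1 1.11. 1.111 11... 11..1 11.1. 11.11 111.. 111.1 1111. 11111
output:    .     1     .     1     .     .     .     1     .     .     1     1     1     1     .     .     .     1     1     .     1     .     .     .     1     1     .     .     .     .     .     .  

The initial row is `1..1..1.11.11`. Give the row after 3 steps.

.11..1.1.1...
..111.1.11.11
1.1....1.1...

1.1....1.1...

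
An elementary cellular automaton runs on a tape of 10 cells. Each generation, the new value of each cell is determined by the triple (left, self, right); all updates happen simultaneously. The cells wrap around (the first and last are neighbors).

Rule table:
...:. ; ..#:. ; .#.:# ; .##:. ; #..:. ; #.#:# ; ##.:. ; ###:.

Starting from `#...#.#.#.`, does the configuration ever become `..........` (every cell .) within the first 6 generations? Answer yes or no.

#...######
..........
all cells are . at generation 2

yes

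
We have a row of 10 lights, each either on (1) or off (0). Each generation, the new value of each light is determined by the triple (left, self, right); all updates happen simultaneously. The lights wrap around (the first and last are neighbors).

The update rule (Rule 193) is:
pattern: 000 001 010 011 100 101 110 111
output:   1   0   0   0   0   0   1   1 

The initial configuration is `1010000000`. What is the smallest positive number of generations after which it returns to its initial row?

25

generation 1: 0000111110
generation 2: 1110011110
generation 3: 0110001110
generation 4: 0010100110
generation 5: 1000000010
generation 6: 0011111000
generation 7: 1001111011
generation 8: 1000111001
generation 9: 1010011000
generation 10: 0000001010
generation 11: 1111100000
generation 12: 0111101110
generation 13: 0011100110
generation 14: 1001100010
generation 15: 0000101000
generation 16: 1110000011
generation 17: 1110111001
generation 18: 1110011000
generation 19: 0110001010
generation 20: 0010100000
generation 21: 1000001111
generation 22: 1011100111
generation 23: 1001100011
generation 24: 1000101001
generation 25: 1010000000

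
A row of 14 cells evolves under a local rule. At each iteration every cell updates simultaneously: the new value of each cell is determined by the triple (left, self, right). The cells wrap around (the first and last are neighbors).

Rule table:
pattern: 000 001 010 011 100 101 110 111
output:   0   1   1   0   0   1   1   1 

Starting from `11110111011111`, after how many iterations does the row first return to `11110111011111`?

14

11111011101111
11111101110111
11111110111011
11111111011101
11111111101110
01111111110111
10111111111011
11011111111101
11101111111110
01110111111111
10111011111111
11011101111111
11101110111111
11110111011111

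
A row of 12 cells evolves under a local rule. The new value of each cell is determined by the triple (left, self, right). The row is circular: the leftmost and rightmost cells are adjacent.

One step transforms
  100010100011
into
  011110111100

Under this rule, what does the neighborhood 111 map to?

At position 11 the neighborhood is 111; the next row has 0 there.

0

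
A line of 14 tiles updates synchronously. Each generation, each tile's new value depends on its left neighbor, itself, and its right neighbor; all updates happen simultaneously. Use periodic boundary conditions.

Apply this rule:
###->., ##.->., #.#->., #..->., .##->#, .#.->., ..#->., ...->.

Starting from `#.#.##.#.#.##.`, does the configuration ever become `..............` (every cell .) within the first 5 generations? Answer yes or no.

....#......#..
..............
all cells are . at generation 2

yes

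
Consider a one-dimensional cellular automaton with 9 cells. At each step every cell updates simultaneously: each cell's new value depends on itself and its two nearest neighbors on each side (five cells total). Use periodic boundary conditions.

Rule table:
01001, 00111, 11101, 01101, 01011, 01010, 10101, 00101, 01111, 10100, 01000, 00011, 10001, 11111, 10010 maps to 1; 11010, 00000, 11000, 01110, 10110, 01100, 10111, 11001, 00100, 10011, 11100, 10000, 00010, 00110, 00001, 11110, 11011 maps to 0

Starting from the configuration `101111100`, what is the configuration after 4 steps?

100000101

110110001
010000111
011001101
100000101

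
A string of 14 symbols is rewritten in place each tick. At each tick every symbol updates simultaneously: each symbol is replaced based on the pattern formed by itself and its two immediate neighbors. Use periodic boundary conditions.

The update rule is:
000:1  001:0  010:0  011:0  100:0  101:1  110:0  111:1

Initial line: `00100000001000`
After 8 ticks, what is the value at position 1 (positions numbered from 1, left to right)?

10001111100011
00100111001001
00000010000000
11111000111111
11110010011111
11100000001111
11001111100111
10000111000011
position 1 holds 1

1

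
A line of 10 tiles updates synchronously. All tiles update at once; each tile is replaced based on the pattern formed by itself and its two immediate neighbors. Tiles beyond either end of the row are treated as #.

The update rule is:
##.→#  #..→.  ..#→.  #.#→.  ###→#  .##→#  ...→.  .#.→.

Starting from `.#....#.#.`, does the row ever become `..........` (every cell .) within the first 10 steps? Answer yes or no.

yes

..........
all cells are . at step 1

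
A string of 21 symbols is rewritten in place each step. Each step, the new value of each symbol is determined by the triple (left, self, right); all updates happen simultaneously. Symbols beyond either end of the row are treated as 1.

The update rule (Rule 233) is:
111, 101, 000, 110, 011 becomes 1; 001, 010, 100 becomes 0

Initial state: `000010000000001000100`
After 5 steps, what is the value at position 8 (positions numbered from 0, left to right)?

1

step 1: 011000111111100010000
step 2: 111010111111101000110
step 3: 111101111111110010111
step 4: 111111111111110001111
step 5: 111111111111110101111
position 8 holds 1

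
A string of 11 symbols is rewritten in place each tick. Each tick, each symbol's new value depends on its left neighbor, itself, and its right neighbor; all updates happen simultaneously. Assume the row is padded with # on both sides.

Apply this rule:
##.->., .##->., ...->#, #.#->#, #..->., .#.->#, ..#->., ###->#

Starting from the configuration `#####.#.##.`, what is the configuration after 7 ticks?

tick 1: ####.###..#
tick 2: ###.#.#....
tick 3: ##.####.##.
tick 4: #.#.##.#..#
tick 5: .###..##...
tick 6: #.#......#.
tick 7: .##.####.##

.##.####.##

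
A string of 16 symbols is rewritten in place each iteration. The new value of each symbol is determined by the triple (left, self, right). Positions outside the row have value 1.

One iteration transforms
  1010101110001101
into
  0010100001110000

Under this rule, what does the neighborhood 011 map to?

0

At position 6 the neighborhood is 011; the next row has 0 there.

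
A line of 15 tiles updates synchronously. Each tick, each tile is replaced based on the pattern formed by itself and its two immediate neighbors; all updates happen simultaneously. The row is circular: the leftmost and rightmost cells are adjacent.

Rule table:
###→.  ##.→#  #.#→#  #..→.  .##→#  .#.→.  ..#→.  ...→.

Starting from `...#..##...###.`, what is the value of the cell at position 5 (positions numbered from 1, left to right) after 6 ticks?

.

......##...#.#.
......##....#..
......##.......
......##.......  (fixed point — unchanged through tick 6)
position 5 holds .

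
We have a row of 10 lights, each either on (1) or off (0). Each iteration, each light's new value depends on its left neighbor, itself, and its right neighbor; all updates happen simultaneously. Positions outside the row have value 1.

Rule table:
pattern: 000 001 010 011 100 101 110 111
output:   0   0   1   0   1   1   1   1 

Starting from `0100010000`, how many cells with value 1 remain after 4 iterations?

8

iteration 1: 1110011000
iteration 2: 1111001100
iteration 3: 1111100110
iteration 4: 1111110011
count of 1: 8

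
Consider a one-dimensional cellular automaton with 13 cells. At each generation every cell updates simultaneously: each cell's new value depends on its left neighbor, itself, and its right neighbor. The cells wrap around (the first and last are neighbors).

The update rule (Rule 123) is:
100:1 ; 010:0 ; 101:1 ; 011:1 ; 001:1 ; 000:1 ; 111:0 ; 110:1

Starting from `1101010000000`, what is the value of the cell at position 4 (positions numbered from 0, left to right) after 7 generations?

1110101111111
0011011000000
1111111111111
0000000000000
1111111111111  (repeats generation 3; period 2)
generation 7: 1111111111111
position 4 holds 1

1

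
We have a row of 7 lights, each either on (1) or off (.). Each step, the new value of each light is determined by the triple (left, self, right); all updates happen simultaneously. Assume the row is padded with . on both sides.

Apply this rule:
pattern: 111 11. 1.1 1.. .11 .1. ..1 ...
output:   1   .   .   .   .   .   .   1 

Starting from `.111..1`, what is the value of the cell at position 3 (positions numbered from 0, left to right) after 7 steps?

.

..1....
1...111
..1..1.
1......
..11111
1..111.
....1..
position 3 holds .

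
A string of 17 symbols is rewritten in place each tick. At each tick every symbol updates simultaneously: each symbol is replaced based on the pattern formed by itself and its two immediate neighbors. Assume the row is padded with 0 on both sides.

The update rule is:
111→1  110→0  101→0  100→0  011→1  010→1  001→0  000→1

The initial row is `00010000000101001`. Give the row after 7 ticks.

11010111110101001
10010111100101001
10010111000101001
10010110010101001
10010100010101001
10010101010101001
10010101010101001

10010101010101001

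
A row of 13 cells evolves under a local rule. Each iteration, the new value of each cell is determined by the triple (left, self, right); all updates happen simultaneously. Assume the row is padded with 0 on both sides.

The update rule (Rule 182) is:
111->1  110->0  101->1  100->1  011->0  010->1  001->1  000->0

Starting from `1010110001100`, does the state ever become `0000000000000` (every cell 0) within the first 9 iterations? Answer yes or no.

no

1111001010010
0110111111111
1001011111110
1111101111101
0111010111011
1010111010100
1111010111110
0110111011101
1001010101011
iteration 9 is 1001010101011, still not uniform 0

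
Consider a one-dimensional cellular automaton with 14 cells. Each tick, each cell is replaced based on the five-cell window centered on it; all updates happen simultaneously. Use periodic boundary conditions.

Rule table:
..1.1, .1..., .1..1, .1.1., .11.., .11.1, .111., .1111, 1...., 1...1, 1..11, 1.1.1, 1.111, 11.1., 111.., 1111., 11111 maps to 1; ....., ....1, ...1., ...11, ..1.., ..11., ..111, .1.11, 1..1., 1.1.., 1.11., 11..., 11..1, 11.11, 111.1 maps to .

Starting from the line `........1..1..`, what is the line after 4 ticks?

.........1..11
.1........11.1
1.11.......111
...1.1......11

...1.1......11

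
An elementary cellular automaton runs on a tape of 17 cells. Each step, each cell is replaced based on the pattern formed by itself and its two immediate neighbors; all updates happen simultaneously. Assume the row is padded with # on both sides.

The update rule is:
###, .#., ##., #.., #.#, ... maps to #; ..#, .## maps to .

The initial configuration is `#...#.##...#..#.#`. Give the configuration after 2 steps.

###.##.###.##.##.
####.##.###.##.##

####.##.###.##.##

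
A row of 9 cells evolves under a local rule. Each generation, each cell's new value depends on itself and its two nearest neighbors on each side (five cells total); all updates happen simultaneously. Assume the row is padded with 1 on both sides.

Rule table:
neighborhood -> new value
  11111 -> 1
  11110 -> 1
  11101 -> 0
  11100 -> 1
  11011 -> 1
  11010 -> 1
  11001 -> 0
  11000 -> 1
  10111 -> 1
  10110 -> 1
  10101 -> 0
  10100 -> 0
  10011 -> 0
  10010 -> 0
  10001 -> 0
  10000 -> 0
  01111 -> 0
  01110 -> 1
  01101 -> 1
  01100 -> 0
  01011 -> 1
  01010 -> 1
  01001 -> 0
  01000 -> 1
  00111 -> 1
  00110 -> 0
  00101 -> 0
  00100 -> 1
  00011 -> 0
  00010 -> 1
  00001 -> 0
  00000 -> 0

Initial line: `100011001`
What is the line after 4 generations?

111110001

110000001
111000001
111100001
111110001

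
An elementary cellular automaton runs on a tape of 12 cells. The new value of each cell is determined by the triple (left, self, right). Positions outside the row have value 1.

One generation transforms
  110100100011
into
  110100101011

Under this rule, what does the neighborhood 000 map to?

At position 8 the neighborhood is 000; the next row has 1 there.

1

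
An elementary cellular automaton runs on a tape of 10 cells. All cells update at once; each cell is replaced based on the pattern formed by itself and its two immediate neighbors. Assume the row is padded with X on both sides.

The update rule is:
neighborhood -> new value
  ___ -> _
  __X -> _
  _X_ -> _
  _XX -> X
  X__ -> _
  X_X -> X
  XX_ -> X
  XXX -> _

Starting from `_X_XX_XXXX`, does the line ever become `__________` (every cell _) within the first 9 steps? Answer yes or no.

yes

X_XXXXX___
XXX___X___
__X_______
__________
all cells are _ at step 4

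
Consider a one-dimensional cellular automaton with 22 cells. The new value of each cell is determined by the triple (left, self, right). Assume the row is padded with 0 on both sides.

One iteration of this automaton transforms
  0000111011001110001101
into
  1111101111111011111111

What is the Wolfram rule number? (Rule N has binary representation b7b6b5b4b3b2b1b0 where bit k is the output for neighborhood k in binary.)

position 5: 111 → 0  (bit 7 = 0)
position 6: 110 → 1  (bit 6 = 1)
position 7: 101 → 1  (bit 5 = 1)
position 10: 100 → 1  (bit 4 = 1)
position 4: 011 → 1  (bit 3 = 1)
position 21: 010 → 1  (bit 2 = 1)
position 3: 001 → 1  (bit 1 = 1)
position 0: 000 → 1  (bit 0 = 1)
bits b7..b0 = 01111111 = 127

127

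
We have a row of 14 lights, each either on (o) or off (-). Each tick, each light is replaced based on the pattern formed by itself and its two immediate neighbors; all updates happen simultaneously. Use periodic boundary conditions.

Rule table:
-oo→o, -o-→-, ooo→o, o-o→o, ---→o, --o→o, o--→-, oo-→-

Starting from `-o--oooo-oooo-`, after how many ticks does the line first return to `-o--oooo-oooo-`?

o--oooo-oooo--
--oooo-oooo--o
-oooo-oooo--o-
oooo-oooo--o--
ooo-oooo--o--o
oo-oooo--o--oo
o-oooo--o--ooo
-oooo--o--oooo
oooo--o--oooo-
ooo--o--oooo-o
oo--o--oooo-oo
o--o--oooo-ooo
--o--oooo-oooo
-o--oooo-oooo-

14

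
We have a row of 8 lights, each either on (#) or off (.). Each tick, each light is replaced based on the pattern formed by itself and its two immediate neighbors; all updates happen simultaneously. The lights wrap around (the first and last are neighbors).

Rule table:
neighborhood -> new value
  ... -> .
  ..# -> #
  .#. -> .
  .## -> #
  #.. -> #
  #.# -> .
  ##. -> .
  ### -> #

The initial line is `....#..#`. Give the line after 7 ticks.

#.#.##.#

#..#.##.
.##..#..
##.##.#.
#..#....
.##.#..#
.#...##.
#.#.##.#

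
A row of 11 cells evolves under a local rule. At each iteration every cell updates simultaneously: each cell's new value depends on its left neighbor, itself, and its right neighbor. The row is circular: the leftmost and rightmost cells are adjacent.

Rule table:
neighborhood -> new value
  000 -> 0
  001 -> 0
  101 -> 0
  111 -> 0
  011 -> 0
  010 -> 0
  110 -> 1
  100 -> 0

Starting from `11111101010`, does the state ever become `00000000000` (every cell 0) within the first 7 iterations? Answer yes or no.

yes

iteration 1: 00000100000
iteration 2: 00000000000
all cells are 0 at iteration 2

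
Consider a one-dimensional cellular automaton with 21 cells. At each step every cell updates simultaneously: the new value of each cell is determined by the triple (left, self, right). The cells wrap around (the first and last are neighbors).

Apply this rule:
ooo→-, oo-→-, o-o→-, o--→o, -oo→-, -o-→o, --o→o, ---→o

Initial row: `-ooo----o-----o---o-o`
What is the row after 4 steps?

oooo----------------o

step 1: ----ooooooooooooooo-o
step 2: oooo----------------o
step 3: ----oooooooooooooooo-
step 4: oooo----------------o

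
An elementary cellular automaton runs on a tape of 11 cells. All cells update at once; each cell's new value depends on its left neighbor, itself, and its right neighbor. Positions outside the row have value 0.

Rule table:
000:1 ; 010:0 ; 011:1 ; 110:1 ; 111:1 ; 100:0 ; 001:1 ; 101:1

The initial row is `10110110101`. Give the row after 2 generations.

01111111010
11111111100

11111111100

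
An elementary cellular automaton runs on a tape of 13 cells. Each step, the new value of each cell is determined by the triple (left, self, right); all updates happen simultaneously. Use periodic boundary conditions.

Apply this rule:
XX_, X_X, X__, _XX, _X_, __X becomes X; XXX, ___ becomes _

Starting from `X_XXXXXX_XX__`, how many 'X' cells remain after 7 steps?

XXX____XXXXXX
__XX__XX_____
_XXXXXXXX____
XX______XX___
XXX____XXXX_X
__XX__XX__XXX
XXXXXXXXXXX_X
count of X: 12

12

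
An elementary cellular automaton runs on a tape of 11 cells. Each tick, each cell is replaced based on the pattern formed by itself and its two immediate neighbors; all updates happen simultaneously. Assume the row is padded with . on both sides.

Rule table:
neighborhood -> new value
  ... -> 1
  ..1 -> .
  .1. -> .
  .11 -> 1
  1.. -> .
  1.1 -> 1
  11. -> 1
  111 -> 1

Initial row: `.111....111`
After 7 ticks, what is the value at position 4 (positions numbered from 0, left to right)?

.111.11.111
.1111111111
.1111111111  (fixed point — unchanged through tick 7)
position 4 holds 1

1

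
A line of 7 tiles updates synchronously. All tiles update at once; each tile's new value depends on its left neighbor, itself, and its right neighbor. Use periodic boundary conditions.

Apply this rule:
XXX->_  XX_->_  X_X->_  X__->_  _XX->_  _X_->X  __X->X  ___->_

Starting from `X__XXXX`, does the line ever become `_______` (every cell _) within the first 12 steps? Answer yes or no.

no

__X____
_XX____
X______
X_____X
_____X_
____XX_
___X___
__XX___
_X_____
XX_____
______X
_____XX
step 12 is _____XX, still not uniform _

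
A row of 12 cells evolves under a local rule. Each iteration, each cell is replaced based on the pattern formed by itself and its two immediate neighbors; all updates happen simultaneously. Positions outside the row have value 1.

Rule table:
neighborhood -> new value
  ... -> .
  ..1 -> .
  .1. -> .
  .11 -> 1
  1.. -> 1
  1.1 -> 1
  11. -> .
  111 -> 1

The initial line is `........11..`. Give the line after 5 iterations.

1.......1.1.
.1.......1.1
1.1.......11
.1.1......11
1.1.1.....11

1.1.1.....11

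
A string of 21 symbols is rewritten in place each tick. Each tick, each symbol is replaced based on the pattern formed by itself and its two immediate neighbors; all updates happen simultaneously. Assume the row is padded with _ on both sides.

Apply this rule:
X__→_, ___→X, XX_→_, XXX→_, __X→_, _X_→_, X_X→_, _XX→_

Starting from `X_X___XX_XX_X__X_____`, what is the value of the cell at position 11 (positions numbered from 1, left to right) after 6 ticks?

X

____X____________XXXX
XXX___XXXXXXXXXX_____
____X____________XXXX  (repeats tick 1; period 2)
tick 6: XXX___XXXXXXXXXX_____
position 11 holds X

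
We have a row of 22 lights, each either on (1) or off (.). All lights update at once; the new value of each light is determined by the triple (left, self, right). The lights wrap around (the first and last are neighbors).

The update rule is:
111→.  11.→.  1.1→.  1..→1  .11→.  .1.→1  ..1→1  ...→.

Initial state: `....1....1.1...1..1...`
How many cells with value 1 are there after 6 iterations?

8

iteration 1: ...111..11.11.111111..
iteration 2: ..1...11............1.
iteration 3: .111.1..1..........111
iteration 4: .....11111........1...
iteration 5: ....1.....1......111..
iteration 6: ...111...111....1...1.
count of 1: 8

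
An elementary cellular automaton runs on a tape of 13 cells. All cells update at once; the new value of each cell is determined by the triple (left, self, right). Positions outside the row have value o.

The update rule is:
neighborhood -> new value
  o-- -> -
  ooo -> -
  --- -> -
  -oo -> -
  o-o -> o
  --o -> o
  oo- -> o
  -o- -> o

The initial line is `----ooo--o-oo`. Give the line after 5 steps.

--oooo--o-o--

---o--o-ooo--
--oo-ooo--o-o
-o-oo--o-ooo-
ooo-o-ooo--oo
--oooo--o-o--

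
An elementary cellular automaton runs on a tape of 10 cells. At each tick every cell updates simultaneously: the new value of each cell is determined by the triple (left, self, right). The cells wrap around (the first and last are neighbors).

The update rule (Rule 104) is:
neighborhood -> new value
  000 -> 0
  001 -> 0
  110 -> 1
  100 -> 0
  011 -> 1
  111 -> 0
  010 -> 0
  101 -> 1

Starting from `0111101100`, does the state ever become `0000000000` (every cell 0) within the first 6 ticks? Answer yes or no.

yes

0100111100
0000100100
0000000000
all cells are 0 at tick 3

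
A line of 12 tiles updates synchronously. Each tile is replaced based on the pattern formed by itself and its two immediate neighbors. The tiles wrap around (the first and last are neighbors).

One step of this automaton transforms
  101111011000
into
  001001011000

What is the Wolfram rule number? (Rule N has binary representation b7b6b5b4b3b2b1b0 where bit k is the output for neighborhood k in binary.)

position 3: 111 → 0  (bit 7 = 0)
position 5: 110 → 1  (bit 6 = 1)
position 1: 101 → 0  (bit 5 = 0)
position 9: 100 → 0  (bit 4 = 0)
position 2: 011 → 1  (bit 3 = 1)
position 0: 010 → 0  (bit 2 = 0)
position 11: 001 → 0  (bit 1 = 0)
position 10: 000 → 0  (bit 0 = 0)
bits b7..b0 = 01001000 = 72

72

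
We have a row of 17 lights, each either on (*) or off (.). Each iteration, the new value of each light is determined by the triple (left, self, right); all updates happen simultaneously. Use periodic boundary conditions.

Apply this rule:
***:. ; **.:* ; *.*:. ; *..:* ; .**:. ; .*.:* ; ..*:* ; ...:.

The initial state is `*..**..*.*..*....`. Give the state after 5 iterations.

*.*..***.*....*.*

***.****.*****..*
..*....*.....***.
.***..***...*..**
...***..**.****.*
*.*..***.*....*.*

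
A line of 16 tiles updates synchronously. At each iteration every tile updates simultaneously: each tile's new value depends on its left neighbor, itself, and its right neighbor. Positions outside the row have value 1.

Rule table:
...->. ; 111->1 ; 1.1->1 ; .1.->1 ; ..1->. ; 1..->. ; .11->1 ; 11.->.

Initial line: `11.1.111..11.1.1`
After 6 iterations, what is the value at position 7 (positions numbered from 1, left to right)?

.

1.11111...1.1111
.11111....111111
11111.....111111
1111......111111
111.......111111
11........111111
position 7 holds .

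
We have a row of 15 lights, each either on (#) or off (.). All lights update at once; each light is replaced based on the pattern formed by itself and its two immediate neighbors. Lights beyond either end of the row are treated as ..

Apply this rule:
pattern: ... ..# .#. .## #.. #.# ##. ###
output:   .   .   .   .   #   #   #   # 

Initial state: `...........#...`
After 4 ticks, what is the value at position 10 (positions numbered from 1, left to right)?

.

tick 1: ............#..
tick 2: .............#.
tick 3: ..............#
tick 4: ...............
position 10 holds .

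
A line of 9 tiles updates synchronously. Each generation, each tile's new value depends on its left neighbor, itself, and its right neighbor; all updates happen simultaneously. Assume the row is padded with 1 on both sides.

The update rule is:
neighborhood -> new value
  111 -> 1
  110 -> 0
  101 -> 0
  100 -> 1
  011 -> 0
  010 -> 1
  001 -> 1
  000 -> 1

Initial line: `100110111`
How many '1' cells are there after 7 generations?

6

generation 1: 011000011
generation 2: 000111101
generation 3: 111011000
generation 4: 110000111
generation 5: 101111011
generation 6: 000110001
generation 7: 111001110
count of 1: 6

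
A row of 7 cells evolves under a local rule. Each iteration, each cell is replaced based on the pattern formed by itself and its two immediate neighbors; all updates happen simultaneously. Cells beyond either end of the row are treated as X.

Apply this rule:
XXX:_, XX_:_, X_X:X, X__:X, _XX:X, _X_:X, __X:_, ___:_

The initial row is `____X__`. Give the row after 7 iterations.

XXXX___

X___XX_
_X__X_X
XXX_XXX
___XX__
X__X_X_
_X_XXXX
XXXX___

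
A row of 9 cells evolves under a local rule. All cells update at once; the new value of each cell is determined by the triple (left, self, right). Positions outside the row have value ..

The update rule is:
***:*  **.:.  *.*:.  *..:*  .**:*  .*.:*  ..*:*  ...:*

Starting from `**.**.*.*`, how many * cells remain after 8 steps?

7

step 1: *..*..*.*
step 2: *******.*
step 3: ******..*
step 4: *****.***
step 5: ****..**.
step 6: ***.***.*
step 7: **..**..*
step 8: *.***.***
count of *: 7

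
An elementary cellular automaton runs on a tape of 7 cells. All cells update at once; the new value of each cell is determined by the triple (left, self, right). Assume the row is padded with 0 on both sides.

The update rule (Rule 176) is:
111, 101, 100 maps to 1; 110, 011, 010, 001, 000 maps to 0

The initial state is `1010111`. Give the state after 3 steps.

0101010
0010101
0001010

0001010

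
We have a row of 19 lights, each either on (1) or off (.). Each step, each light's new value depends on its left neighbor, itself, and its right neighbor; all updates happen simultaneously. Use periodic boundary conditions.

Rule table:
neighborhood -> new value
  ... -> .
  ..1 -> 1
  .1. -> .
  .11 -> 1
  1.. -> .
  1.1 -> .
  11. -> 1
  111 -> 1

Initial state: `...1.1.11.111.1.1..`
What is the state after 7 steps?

..1....11.111......
.1....111.111......
1....1111.111......
....11111.111.....1
...111111.111....1.
..1111111.111...1..
.11111111.111..1...

.11111111.111..1...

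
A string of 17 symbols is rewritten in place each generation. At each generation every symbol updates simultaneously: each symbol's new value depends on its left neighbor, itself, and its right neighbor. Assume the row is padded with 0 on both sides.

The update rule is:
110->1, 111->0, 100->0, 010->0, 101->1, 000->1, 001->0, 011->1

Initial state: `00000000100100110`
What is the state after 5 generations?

11111110000000110
10000010111110110
00111001100011110
10101001101010010
01010001110100000

01010001110100000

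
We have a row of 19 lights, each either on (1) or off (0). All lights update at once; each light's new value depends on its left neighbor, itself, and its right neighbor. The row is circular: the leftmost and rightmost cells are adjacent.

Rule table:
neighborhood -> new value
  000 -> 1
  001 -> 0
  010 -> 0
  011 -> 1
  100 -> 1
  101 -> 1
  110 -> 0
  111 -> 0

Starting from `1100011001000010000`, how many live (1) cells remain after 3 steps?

1011010100111001110
0110101010100101001
1101010101010010100
count of 1: 9

9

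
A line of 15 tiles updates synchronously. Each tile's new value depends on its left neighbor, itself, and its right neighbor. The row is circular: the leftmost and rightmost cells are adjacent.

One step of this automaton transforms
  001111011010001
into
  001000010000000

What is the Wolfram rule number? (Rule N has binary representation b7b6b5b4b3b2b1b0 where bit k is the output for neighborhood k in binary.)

position 3: 111 → 0  (bit 7 = 0)
position 5: 110 → 0  (bit 6 = 0)
position 6: 101 → 0  (bit 5 = 0)
position 0: 100 → 0  (bit 4 = 0)
position 2: 011 → 1  (bit 3 = 1)
position 10: 010 → 0  (bit 2 = 0)
position 1: 001 → 0  (bit 1 = 0)
position 12: 000 → 0  (bit 0 = 0)
bits b7..b0 = 00001000 = 8

8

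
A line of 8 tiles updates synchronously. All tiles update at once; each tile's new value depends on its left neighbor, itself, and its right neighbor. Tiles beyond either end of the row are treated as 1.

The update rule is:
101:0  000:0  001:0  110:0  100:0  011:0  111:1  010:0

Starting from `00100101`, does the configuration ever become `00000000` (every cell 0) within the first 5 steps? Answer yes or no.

00000000
all cells are 0 at step 1

yes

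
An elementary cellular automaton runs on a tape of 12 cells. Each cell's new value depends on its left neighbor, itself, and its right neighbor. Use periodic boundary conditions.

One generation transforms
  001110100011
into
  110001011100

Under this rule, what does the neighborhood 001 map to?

At position 1 the neighborhood is 001; the next row has 1 there.

1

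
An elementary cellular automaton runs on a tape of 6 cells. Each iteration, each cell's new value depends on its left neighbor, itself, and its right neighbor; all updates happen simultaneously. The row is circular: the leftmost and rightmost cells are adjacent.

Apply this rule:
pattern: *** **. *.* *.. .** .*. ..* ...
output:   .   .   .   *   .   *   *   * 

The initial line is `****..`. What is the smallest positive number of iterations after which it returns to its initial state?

iteration 1: ....**
iteration 2: ****..

2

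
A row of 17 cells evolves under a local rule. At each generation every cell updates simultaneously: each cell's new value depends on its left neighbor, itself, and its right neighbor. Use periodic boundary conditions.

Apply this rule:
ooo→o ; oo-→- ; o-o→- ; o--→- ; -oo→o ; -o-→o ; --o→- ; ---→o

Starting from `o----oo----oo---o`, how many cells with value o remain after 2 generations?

6

--oo-o--oo-o--o-o
--o--o--o--o--o-o
count of o: 6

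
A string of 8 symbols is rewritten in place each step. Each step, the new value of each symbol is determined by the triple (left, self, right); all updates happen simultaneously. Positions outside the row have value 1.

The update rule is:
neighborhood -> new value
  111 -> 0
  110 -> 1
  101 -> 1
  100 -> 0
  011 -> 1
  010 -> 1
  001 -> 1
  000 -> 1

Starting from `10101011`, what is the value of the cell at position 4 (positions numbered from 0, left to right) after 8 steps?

1

11111110
00000011
01111110
11000011
01011110
11110011
00010110
01111111
position 4 holds 1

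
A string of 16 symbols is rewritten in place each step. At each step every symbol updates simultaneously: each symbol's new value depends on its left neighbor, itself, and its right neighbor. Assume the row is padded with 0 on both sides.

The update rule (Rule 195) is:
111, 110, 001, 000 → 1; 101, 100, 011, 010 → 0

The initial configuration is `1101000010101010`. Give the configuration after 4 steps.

0100011100000000
1001101101111111
0010100100111111
1100001001011111

1100001001011111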